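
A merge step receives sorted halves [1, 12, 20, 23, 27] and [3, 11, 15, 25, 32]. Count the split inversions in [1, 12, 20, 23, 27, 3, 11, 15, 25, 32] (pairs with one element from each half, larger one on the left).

12

Count, for every r in R, how many entries of L exceed r:
r = 3: 12, 20, 23, 27 → 4
r = 11: 12, 20, 23, 27 → 4
r = 15: 20, 23, 27 → 3
r = 25: 27 → 1
r = 32: none → 0
Cross-inversions: 4 + 4 + 3 + 1 + 0 = 12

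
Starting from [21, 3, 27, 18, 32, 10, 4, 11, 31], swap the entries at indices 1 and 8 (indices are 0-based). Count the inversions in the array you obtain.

28 inversions

Positions 1 and 8 hold 3 and 31; after swapping, the array is [21, 31, 27, 18, 32, 10, 4, 11, 3].
For each element, count later entries that are smaller:
21 → 18, 10, 4, 11, 3 → 5
31 → 27, 18, 10, 4, 11, 3 → 6
27 → 18, 10, 4, 11, 3 → 5
18 → 10, 4, 11, 3 → 4
32 → 10, 4, 11, 3 → 4
10 → 4, 3 → 2
4 → 3 → 1
11 → 3 → 1
3 → none → 0
Sum: 5 + 6 + 5 + 4 + 4 + 2 + 1 + 1 + 0 = 28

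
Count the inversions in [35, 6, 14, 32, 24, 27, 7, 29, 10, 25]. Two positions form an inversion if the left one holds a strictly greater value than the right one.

24

Sweep left to right; for each value list the smaller values that follow it:
35: 9
6: 0
14: 2
32: 6
24: 2
27: 3
7: 0
29: 2
10: 0
25: 0
Sum: 9 + 0 + 2 + 6 + 2 + 3 + 0 + 2 + 0 + 0 = 24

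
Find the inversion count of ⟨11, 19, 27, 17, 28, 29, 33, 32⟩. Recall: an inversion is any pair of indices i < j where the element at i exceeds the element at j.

3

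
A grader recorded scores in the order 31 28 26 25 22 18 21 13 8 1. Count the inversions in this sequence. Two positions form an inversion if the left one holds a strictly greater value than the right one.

Element-by-element contributions:
31 → 28, 26, 25, 22, 18, 21, 13, 8, 1 → 9
28 → 26, 25, 22, 18, 21, 13, 8, 1 → 8
26 → 25, 22, 18, 21, 13, 8, 1 → 7
25 → 22, 18, 21, 13, 8, 1 → 6
22 → 18, 21, 13, 8, 1 → 5
18 → 13, 8, 1 → 3
21 → 13, 8, 1 → 3
13 → 8, 1 → 2
8 → 1 → 1
1 → none → 0
Sum: 9 + 8 + 7 + 6 + 5 + 3 + 3 + 2 + 1 + 0 = 44

44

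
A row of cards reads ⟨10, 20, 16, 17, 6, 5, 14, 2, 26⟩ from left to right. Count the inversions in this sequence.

21 out-of-order pairs

For each element, count later entries that are smaller:
10 → 6, 5, 2 → 3
20 → 16, 17, 6, 5, 14, 2 → 6
16 → 6, 5, 14, 2 → 4
17 → 6, 5, 14, 2 → 4
6 → 5, 2 → 2
5 → 2 → 1
14 → 2 → 1
2 → none → 0
26 → none → 0
Sum: 3 + 6 + 4 + 4 + 2 + 1 + 1 + 0 + 0 = 21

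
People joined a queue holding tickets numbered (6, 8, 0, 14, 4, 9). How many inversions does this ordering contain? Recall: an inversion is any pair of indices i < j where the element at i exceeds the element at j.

Listing every pair i<j with a[i]>a[j] (using 1-based positions):
(1,3): 6 > 0
(1,5): 6 > 4
(2,3): 8 > 0
(2,5): 8 > 4
(4,5): 14 > 4
(4,6): 14 > 9
That's 6 pairs.

6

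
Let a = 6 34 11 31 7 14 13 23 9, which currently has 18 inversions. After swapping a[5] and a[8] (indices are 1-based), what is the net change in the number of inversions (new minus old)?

Positions 5 and 8 hold 7 and 23; after swapping, the array is [6, 34, 11, 31, 23, 14, 13, 7, 9].
For each element, count later entries that are smaller:
6: 0
34: 7
11: 2
31: 5
23: 4
14: 3
13: 2
7: 0
9: 0
Sum: 0 + 7 + 2 + 5 + 4 + 3 + 2 + 0 + 0 = 23
Change: 23 − 18 = +5

+5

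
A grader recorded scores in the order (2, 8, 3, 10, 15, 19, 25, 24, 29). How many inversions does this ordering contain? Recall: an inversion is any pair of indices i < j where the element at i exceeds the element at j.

Sweep left to right; for each value list the smaller values that follow it:
2 → none → 0
8 → 3 → 1
3 → none → 0
10 → none → 0
15 → none → 0
19 → none → 0
25 → 24 → 1
24 → none → 0
29 → none → 0
Sum: 0 + 1 + 0 + 0 + 0 + 0 + 1 + 0 + 0 = 2

2 inversions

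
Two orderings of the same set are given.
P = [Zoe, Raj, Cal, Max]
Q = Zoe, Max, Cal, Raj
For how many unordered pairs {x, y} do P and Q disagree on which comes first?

Assign each item its position (1..4) in the first ordering, then rewrite the second ordering as that position sequence:
positions: Zoe→1, Raj→2, Cal→3, Max→4
second ordering as positions: [1, 4, 3, 2]
Discordant pairs = inversions in this position sequence.
1: 0
4: 3, 2 → 2
3: 2 → 1
2: 0
Total: 0 + 2 + 1 + 0 = 3

Disagreeing pairs: 3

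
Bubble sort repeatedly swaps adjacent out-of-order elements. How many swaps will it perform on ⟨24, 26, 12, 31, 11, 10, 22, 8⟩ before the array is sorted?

Minimum adjacent swaps = number of inversions (each swap of adjacent out-of-order elements removes one inversion and no swap can remove more).
Count inversions — for each element, later elements that are smaller:
24: 12, 11, 10, 22, 8 → 5
26: 12, 11, 10, 22, 8 → 5
12: 11, 10, 8 → 3
31: 11, 10, 22, 8 → 4
11: 10, 8 → 2
10: 8 → 1
22: 8 → 1
8: none → 0
Total inversions: 5 + 5 + 3 + 4 + 2 + 1 + 1 + 0 = 21

21 adjacent swaps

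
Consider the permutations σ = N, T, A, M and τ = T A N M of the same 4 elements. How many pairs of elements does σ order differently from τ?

2 discordant pairs

Assign each item its position (1..4) in the first ordering, then rewrite the second ordering as that position sequence:
positions: N→1, T→2, A→3, M→4
second ordering as positions: [2, 3, 1, 4]
Discordant pairs = inversions in this position sequence.
2: 1 → 1
3: 1 → 1
1: 0
4: 0
Total: 1 + 1 + 0 + 0 = 2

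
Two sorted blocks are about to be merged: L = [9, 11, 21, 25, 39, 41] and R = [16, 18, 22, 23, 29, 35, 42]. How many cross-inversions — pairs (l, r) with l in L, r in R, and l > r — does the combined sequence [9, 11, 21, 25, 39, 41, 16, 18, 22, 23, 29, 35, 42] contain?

Take each right-half value and tally the left-half values above it:
r = 16: 21, 25, 39, 41 → 4
r = 18: 21, 25, 39, 41 → 4
r = 22: 25, 39, 41 → 3
r = 23: 25, 39, 41 → 3
r = 29: 39, 41 → 2
r = 35: 39, 41 → 2
r = 42: none → 0
Cross-inversions: 4 + 4 + 3 + 3 + 2 + 2 + 0 = 18

18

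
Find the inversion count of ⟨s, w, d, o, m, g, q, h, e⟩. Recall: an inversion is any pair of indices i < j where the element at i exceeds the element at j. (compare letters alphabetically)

For each element, count later entries that are smaller:
s → d, o, m, g, q, h, e → 7
w → d, o, m, g, q, h, e → 7
d → none → 0
o → m, g, h, e → 4
m → g, h, e → 3
g → e → 1
q → h, e → 2
h → e → 1
e → none → 0
Sum: 7 + 7 + 0 + 4 + 3 + 1 + 2 + 1 + 0 = 25

25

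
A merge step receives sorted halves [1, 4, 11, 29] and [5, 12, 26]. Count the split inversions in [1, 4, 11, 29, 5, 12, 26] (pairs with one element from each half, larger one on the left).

4 cross-inversions

For each element r of the right run, count left-run elements greater than r:
r = 5: 11, 29 → 2
r = 12: 29 → 1
r = 26: 29 → 1
Cross-inversions: 2 + 1 + 1 = 4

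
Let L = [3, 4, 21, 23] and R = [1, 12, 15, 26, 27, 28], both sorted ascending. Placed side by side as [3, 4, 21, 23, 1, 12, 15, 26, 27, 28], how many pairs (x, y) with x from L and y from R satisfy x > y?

8 cross-inversions

For each element r of the right run, count left-run elements greater than r:
r = 1: 3, 4, 21, 23 → 4
r = 12: 21, 23 → 2
r = 15: 21, 23 → 2
r = 26: none → 0
r = 27: none → 0
r = 28: none → 0
Cross-inversions: 4 + 2 + 2 + 0 + 0 + 0 = 8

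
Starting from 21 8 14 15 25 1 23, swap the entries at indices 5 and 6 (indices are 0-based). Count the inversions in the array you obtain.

Positions 5 and 6 hold 1 and 23; after swapping, the array is [21, 8, 14, 15, 25, 23, 1].
Sweep left to right; for each value list the smaller values that follow it:
21: 4
8: 1
14: 1
15: 1
25: 2
23: 1
1: 0
Sum: 4 + 1 + 1 + 1 + 2 + 1 + 0 = 10

10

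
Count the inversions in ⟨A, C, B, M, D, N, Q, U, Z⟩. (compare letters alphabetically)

Sweep left to right; for each value list the smaller values that follow it:
A → none → 0
C → B → 1
B → none → 0
M → D → 1
D → none → 0
N → none → 0
Q → none → 0
U → none → 0
Z → none → 0
Sum: 0 + 1 + 0 + 1 + 0 + 0 + 0 + 0 + 0 = 2

There are 2 out-of-order pairs.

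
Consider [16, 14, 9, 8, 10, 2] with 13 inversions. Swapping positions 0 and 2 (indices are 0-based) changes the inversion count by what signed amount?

-3

Positions 0 and 2 hold 16 and 9; after swapping, the array is [9, 14, 16, 8, 10, 2].
Element-by-element contributions:
9 → 8, 2 → 2
14 → 8, 10, 2 → 3
16 → 8, 10, 2 → 3
8 → 2 → 1
10 → 2 → 1
2 → none → 0
Sum: 2 + 3 + 3 + 1 + 1 + 0 = 10
Change: 10 − 13 = -3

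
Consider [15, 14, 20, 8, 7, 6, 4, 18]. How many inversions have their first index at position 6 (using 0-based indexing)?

0

The element at index 6 is 4.
Elements after it: 18
None of them are smaller than 4.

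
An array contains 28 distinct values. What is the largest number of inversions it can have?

The maximum occurs when the array is in strictly decreasing order: every one of the C(28, 2) pairs is inverted.
C(28, 2) = 28·27/2 = 378

378 inversions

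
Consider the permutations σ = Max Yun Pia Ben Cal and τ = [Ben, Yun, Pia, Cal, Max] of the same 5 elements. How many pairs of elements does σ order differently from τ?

Assign each item its position (1..5) in the first ordering, then rewrite the second ordering as that position sequence:
positions: Max→1, Yun→2, Pia→3, Ben→4, Cal→5
second ordering as positions: [4, 2, 3, 5, 1]
Discordant pairs = inversions in this position sequence.
4: 2, 3, 1 → 3
2: 1 → 1
3: 1 → 1
5: 1 → 1
1: 0
Total: 3 + 1 + 1 + 1 + 0 = 6

Discordant pairs: 6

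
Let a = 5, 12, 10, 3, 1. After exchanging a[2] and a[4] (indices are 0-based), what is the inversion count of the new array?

Positions 2 and 4 hold 10 and 1; after swapping, the array is [5, 12, 1, 3, 10].
Sweep left to right; for each value list the smaller values that follow it:
5 → 1, 3 → 2
12 → 1, 3, 10 → 3
1 → none → 0
3 → none → 0
10 → none → 0
Sum: 2 + 3 + 0 + 0 + 0 = 5

5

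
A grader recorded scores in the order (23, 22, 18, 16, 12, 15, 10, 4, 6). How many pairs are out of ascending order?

Sweep left to right; for each value list the smaller values that follow it:
23 → 22, 18, 16, 12, 15, 10, 4, 6 → 8
22 → 18, 16, 12, 15, 10, 4, 6 → 7
18 → 16, 12, 15, 10, 4, 6 → 6
16 → 12, 15, 10, 4, 6 → 5
12 → 10, 4, 6 → 3
15 → 10, 4, 6 → 3
10 → 4, 6 → 2
4 → none → 0
6 → none → 0
Sum: 8 + 7 + 6 + 5 + 3 + 3 + 2 + 0 + 0 = 34

34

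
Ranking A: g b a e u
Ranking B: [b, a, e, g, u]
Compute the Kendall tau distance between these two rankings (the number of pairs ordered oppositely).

Assign each item its position (1..5) in the first ordering, then rewrite the second ordering as that position sequence:
positions: g→1, b→2, a→3, e→4, u→5
second ordering as positions: [2, 3, 4, 1, 5]
Discordant pairs = inversions in this position sequence.
2: 1 → 1
3: 1 → 1
4: 1 → 1
1: 0
5: 0
Total: 1 + 1 + 1 + 0 + 0 = 3

3 discordant pairs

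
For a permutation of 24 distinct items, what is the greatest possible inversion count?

A reversed (strictly descending) arrangement makes every pair an inversion, giving C(24, 2) inversions.
C(24, 2) = 24·23/2 = 276

Inversions: 276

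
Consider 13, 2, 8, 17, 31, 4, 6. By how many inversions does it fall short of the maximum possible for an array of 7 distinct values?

Maximum inversions for 7 distinct elements is C(7, 2) = 7·6/2 = 21.
Current inversions — for each element, count later smaller elements:
13: 4
2: 0
8: 2
17: 2
31: 2
4: 0
6: 0
Current total: 4 + 0 + 2 + 2 + 2 + 0 + 0 = 10
Shortfall: 21 − 10 = 11

11 inversions short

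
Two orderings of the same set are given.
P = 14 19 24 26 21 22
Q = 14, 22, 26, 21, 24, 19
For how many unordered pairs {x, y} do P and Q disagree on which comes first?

9 disagreeing pairs

Assign each item its position (1..6) in the first ordering, then rewrite the second ordering as that position sequence:
positions: 14→1, 19→2, 24→3, 26→4, 21→5, 22→6
second ordering as positions: [1, 6, 4, 5, 3, 2]
Discordant pairs = inversions in this position sequence.
1: 0
6: 4, 5, 3, 2 → 4
4: 3, 2 → 2
5: 3, 2 → 2
3: 2 → 1
2: 0
Total: 0 + 4 + 2 + 2 + 1 + 0 = 9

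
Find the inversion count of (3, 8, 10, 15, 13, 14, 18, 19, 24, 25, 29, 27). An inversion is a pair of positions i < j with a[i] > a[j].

There are 3 inversions.

Element-by-element contributions:
3 → none → 0
8 → none → 0
10 → none → 0
15 → 13, 14 → 2
13 → none → 0
14 → none → 0
18 → none → 0
19 → none → 0
24 → none → 0
25 → none → 0
29 → 27 → 1
27 → none → 0
Sum: 0 + 0 + 0 + 2 + 0 + 0 + 0 + 0 + 0 + 0 + 1 + 0 = 3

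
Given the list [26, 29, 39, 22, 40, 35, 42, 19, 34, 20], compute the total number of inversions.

Sweep left to right; for each value list the smaller values that follow it:
26: 3
29: 3
39: 5
22: 2
40: 4
35: 3
42: 3
19: 0
34: 1
20: 0
Sum: 3 + 3 + 5 + 2 + 4 + 3 + 3 + 0 + 1 + 0 = 24

24 inversions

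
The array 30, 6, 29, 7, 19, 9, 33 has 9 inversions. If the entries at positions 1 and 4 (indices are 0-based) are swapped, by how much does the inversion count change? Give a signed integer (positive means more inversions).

+3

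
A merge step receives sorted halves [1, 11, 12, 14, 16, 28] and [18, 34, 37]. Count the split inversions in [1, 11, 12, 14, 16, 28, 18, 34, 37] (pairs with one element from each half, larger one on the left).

1 cross-inversion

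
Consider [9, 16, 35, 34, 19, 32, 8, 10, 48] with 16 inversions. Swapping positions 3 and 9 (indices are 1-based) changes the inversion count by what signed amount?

Positions 3 and 9 hold 35 and 48; after swapping, the array is [9, 16, 48, 34, 19, 32, 8, 10, 35].
Count, for each position, how many later elements it exceeds:
9 → 8 → 1
16 → 8, 10 → 2
48 → 34, 19, 32, 8, 10, 35 → 6
34 → 19, 32, 8, 10 → 4
19 → 8, 10 → 2
32 → 8, 10 → 2
8 → none → 0
10 → none → 0
35 → none → 0
Sum: 1 + 2 + 6 + 4 + 2 + 2 + 0 + 0 + 0 = 17
Change: 17 − 16 = +1

+1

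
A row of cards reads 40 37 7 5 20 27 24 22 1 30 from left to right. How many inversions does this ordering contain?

27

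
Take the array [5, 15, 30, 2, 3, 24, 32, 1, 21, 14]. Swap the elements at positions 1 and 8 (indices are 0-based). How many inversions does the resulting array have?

Positions 1 and 8 hold 15 and 21; after swapping, the array is [5, 21, 30, 2, 3, 24, 32, 1, 15, 14].
Count, for each position, how many later elements it exceeds:
5: 3
21: 5
30: 6
2: 1
3: 1
24: 3
32: 3
1: 0
15: 1
14: 0
Sum: 3 + 5 + 6 + 1 + 1 + 3 + 3 + 0 + 1 + 0 = 23

23 inversions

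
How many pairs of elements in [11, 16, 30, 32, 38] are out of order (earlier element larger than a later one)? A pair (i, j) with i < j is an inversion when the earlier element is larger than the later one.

0 inversions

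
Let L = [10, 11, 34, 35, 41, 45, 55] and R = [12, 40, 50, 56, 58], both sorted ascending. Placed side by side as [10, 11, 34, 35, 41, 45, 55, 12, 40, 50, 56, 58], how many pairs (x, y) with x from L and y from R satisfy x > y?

Take each right-half value and tally the left-half values above it:
r = 12: 34, 35, 41, 45, 55 → 5
r = 40: 41, 45, 55 → 3
r = 50: 55 → 1
r = 56: none → 0
r = 58: none → 0
Cross-inversions: 5 + 3 + 1 + 0 + 0 = 9

9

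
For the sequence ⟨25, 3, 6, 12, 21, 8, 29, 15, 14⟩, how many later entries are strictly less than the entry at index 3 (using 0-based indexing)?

1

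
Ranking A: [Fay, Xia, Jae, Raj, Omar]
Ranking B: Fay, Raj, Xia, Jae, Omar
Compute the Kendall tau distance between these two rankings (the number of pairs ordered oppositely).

2 discordant pairs

Assign each item its position (1..5) in the first ordering, then rewrite the second ordering as that position sequence:
positions: Fay→1, Xia→2, Jae→3, Raj→4, Omar→5
second ordering as positions: [1, 4, 2, 3, 5]
Discordant pairs = inversions in this position sequence.
1: 0
4: 2, 3 → 2
2: 0
3: 0
5: 0
Total: 0 + 2 + 0 + 0 + 0 = 2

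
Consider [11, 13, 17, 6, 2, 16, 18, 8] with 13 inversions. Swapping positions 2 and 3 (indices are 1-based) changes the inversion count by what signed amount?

Positions 2 and 3 hold 13 and 17; after swapping, the array is [11, 17, 13, 6, 2, 16, 18, 8].
Element-by-element contributions:
11 → 6, 2, 8 → 3
17 → 13, 6, 2, 16, 8 → 5
13 → 6, 2, 8 → 3
6 → 2 → 1
2 → none → 0
16 → 8 → 1
18 → 8 → 1
8 → none → 0
Sum: 3 + 5 + 3 + 1 + 0 + 1 + 1 + 0 = 14
Change: 14 − 13 = +1

+1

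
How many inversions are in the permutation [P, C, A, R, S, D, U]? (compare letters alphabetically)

Inversion pairs (indices are 0-based):
(0,1): P > C
(0,2): P > A
(0,5): P > D
(1,2): C > A
(3,5): R > D
(4,5): S > D
That's 6 pairs.

There are 6 inversions.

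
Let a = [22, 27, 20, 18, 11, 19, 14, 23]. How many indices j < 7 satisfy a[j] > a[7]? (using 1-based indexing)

The element at index 7 is 14.
Elements before it: 22, 27, 20, 18, 11, 19
Those larger than 14: 22, 27, 20, 18, 19

5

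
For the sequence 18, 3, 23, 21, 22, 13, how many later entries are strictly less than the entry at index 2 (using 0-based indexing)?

The element at index 2 is 23.
Elements after it: 21, 22, 13
Those smaller than 23: 21, 22, 13

3 such elements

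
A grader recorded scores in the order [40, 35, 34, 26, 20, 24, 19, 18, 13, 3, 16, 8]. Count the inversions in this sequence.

62 out-of-order pairs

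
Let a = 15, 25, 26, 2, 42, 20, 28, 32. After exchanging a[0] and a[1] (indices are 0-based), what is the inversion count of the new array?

9 inversions

Positions 0 and 1 hold 15 and 25; after swapping, the array is [25, 15, 26, 2, 42, 20, 28, 32].
For each element, count later entries that are smaller:
25: 3
15: 1
26: 2
2: 0
42: 3
20: 0
28: 0
32: 0
Sum: 3 + 1 + 2 + 0 + 3 + 0 + 0 + 0 = 9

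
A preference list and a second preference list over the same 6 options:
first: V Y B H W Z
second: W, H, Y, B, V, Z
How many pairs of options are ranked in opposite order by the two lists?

9 pairs

Assign each item its position (1..6) in the first ordering, then rewrite the second ordering as that position sequence:
positions: V→1, Y→2, B→3, H→4, W→5, Z→6
second ordering as positions: [5, 4, 2, 3, 1, 6]
Discordant pairs = inversions in this position sequence.
5: 4, 2, 3, 1 → 4
4: 2, 3, 1 → 3
2: 1 → 1
3: 1 → 1
1: 0
6: 0
Total: 4 + 3 + 1 + 1 + 0 + 0 = 9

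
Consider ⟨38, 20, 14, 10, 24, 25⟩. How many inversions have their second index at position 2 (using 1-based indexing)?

The element at index 2 is 20.
Elements before it: 38
Those larger than 20: 38

1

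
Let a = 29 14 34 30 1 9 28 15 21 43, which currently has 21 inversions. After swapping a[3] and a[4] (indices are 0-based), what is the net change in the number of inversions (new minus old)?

Positions 3 and 4 hold 30 and 1; after swapping, the array is [29, 14, 34, 1, 30, 9, 28, 15, 21, 43].
Element-by-element contributions:
29 → 14, 1, 9, 28, 15, 21 → 6
14 → 1, 9 → 2
34 → 1, 30, 9, 28, 15, 21 → 6
1 → none → 0
30 → 9, 28, 15, 21 → 4
9 → none → 0
28 → 15, 21 → 2
15 → none → 0
21 → none → 0
43 → none → 0
Sum: 6 + 2 + 6 + 0 + 4 + 0 + 2 + 0 + 0 + 0 = 20
Change: 20 − 21 = -1

-1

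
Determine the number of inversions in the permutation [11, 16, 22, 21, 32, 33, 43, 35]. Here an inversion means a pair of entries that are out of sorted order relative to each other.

There are 2 inversions.

Element-by-element contributions:
11: 0
16: 0
22: 1
21: 0
32: 0
33: 0
43: 1
35: 0
Sum: 0 + 0 + 1 + 0 + 0 + 0 + 1 + 0 = 2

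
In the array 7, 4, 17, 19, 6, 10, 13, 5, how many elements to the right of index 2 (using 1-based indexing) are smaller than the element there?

0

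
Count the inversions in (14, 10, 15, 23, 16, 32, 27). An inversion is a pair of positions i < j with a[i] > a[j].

Out-of-order index pairs (1-indexed):
(1,2): 14 > 10
(4,5): 23 > 16
(6,7): 32 > 27
That's 3 pairs.

3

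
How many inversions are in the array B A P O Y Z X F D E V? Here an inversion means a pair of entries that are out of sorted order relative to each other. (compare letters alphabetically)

Count, for each position, how many later elements it exceeds:
B → A → 1
A → none → 0
P → O, F, D, E → 4
O → F, D, E → 3
Y → X, F, D, E, V → 5
Z → X, F, D, E, V → 5
X → F, D, E, V → 4
F → D, E → 2
D → none → 0
E → none → 0
V → none → 0
Sum: 1 + 0 + 4 + 3 + 5 + 5 + 4 + 2 + 0 + 0 + 0 = 24

Inversions: 24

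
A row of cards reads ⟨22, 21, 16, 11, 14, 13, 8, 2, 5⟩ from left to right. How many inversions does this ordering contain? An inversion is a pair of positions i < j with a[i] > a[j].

Sweep left to right; for each value list the smaller values that follow it:
22: 8
21: 7
16: 6
11: 3
14: 4
13: 3
8: 2
2: 0
5: 0
Sum: 8 + 7 + 6 + 3 + 4 + 3 + 2 + 0 + 0 = 33

There are 33 inversions.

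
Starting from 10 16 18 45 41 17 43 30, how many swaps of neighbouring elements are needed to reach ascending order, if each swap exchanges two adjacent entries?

8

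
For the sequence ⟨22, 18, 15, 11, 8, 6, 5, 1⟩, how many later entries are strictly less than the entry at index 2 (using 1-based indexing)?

6

The element at index 2 is 18.
Elements after it: 15, 11, 8, 6, 5, 1
Those smaller than 18: 15, 11, 8, 6, 5, 1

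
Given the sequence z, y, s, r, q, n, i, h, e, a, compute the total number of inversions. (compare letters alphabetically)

Element-by-element contributions:
z: 9
y: 8
s: 7
r: 6
q: 5
n: 4
i: 3
h: 2
e: 1
a: 0
Sum: 9 + 8 + 7 + 6 + 5 + 4 + 3 + 2 + 1 + 0 = 45

45 out-of-order pairs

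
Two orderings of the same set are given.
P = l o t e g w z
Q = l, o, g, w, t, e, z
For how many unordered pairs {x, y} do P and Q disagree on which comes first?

Assign each item its position (1..7) in the first ordering, then rewrite the second ordering as that position sequence:
positions: l→1, o→2, t→3, e→4, g→5, w→6, z→7
second ordering as positions: [1, 2, 5, 6, 3, 4, 7]
Discordant pairs = inversions in this position sequence.
1: 0
2: 0
5: 3, 4 → 2
6: 3, 4 → 2
3: 0
4: 0
7: 0
Total: 0 + 0 + 2 + 2 + 0 + 0 + 0 = 4

4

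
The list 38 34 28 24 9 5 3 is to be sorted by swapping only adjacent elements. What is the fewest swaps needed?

21

Each adjacent swap fixes exactly one inversion, so the minimum swap count equals the number of inversions.
Count inversions — for each element, later elements that are smaller:
38: 34, 28, 24, 9, 5, 3 → 6
34: 28, 24, 9, 5, 3 → 5
28: 24, 9, 5, 3 → 4
24: 9, 5, 3 → 3
9: 5, 3 → 2
5: 3 → 1
3: none → 0
Total inversions: 6 + 5 + 4 + 3 + 2 + 1 + 0 = 21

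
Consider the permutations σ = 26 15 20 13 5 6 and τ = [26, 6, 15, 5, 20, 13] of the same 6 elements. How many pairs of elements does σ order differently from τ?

6 discordant pairs

Assign each item its position (1..6) in the first ordering, then rewrite the second ordering as that position sequence:
positions: 26→1, 15→2, 20→3, 13→4, 5→5, 6→6
second ordering as positions: [1, 6, 2, 5, 3, 4]
Discordant pairs = inversions in this position sequence.
1: 0
6: 2, 5, 3, 4 → 4
2: 0
5: 3, 4 → 2
3: 0
4: 0
Total: 0 + 4 + 0 + 2 + 0 + 0 = 6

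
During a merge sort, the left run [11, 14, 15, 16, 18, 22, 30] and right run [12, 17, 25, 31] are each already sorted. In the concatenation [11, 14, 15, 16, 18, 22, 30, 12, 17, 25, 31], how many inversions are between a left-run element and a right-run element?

For each element r of the right run, count left-run elements greater than r:
r = 12: 14, 15, 16, 18, 22, 30 → 6
r = 17: 18, 22, 30 → 3
r = 25: 30 → 1
r = 31: none → 0
Cross-inversions: 6 + 3 + 1 + 0 = 10

10 cross-inversions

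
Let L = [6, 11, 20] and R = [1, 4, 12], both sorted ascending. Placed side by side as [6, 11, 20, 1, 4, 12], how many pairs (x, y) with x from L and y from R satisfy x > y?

There are 7 split inversions.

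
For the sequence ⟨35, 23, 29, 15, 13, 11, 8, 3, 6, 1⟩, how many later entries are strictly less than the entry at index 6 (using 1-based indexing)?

4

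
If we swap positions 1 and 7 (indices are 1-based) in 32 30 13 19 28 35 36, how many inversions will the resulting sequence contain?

Positions 1 and 7 hold 32 and 36; after swapping, the array is [36, 30, 13, 19, 28, 35, 32].
Count, for each position, how many later elements it exceeds:
36 → 30, 13, 19, 28, 35, 32 → 6
30 → 13, 19, 28 → 3
13 → none → 0
19 → none → 0
28 → none → 0
35 → 32 → 1
32 → none → 0
Sum: 6 + 3 + 0 + 0 + 0 + 1 + 0 = 10

10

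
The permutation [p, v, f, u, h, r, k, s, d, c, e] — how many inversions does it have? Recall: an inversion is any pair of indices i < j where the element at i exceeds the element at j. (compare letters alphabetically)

For each element, count later entries that are smaller:
p → f, h, k, d, c, e → 6
v → f, u, h, r, k, s, d, c, e → 9
f → d, c, e → 3
u → h, r, k, s, d, c, e → 7
h → d, c, e → 3
r → k, d, c, e → 4
k → d, c, e → 3
s → d, c, e → 3
d → c → 1
c → none → 0
e → none → 0
Sum: 6 + 9 + 3 + 7 + 3 + 4 + 3 + 3 + 1 + 0 + 0 = 39

39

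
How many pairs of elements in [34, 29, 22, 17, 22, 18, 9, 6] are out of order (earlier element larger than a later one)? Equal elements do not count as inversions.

25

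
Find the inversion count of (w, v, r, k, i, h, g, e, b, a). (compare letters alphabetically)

Count, for each position, how many later elements it exceeds:
w → v, r, k, i, h, g, e, b, a → 9
v → r, k, i, h, g, e, b, a → 8
r → k, i, h, g, e, b, a → 7
k → i, h, g, e, b, a → 6
i → h, g, e, b, a → 5
h → g, e, b, a → 4
g → e, b, a → 3
e → b, a → 2
b → a → 1
a → none → 0
Sum: 9 + 8 + 7 + 6 + 5 + 4 + 3 + 2 + 1 + 0 = 45

45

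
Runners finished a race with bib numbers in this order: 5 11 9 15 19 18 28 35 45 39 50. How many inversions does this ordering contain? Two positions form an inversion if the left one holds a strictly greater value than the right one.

3

Count, for each position, how many later elements it exceeds:
5 → none → 0
11 → 9 → 1
9 → none → 0
15 → none → 0
19 → 18 → 1
18 → none → 0
28 → none → 0
35 → none → 0
45 → 39 → 1
39 → none → 0
50 → none → 0
Sum: 0 + 1 + 0 + 0 + 1 + 0 + 0 + 0 + 1 + 0 + 0 = 3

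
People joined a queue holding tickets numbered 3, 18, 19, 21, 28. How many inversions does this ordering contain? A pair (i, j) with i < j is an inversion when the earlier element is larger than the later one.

0

Sweep left to right; for each value list the smaller values that follow it:
3 → none → 0
18 → none → 0
19 → none → 0
21 → none → 0
28 → none → 0
Sum: 0 + 0 + 0 + 0 + 0 = 0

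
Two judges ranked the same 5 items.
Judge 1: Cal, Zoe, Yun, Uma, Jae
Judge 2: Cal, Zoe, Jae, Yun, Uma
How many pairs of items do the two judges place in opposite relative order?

Assign each item its position (1..5) in the first ordering, then rewrite the second ordering as that position sequence:
positions: Cal→1, Zoe→2, Yun→3, Uma→4, Jae→5
second ordering as positions: [1, 2, 5, 3, 4]
Discordant pairs = inversions in this position sequence.
1: 0
2: 0
5: 3, 4 → 2
3: 0
4: 0
Total: 0 + 0 + 2 + 0 + 0 = 2

There are 2 discordant pairs.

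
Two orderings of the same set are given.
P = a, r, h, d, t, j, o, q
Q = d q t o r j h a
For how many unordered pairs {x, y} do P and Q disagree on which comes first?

20

Assign each item its position (1..8) in the first ordering, then rewrite the second ordering as that position sequence:
positions: a→1, r→2, h→3, d→4, t→5, j→6, o→7, q→8
second ordering as positions: [4, 8, 5, 7, 2, 6, 3, 1]
Discordant pairs = inversions in this position sequence.
4: 2, 3, 1 → 3
8: 5, 7, 2, 6, 3, 1 → 6
5: 2, 3, 1 → 3
7: 2, 6, 3, 1 → 4
2: 1 → 1
6: 3, 1 → 2
3: 1 → 1
1: 0
Total: 3 + 6 + 3 + 4 + 1 + 2 + 1 + 0 = 20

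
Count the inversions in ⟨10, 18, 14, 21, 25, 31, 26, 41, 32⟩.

Element-by-element contributions:
10 → none → 0
18 → 14 → 1
14 → none → 0
21 → none → 0
25 → none → 0
31 → 26 → 1
26 → none → 0
41 → 32 → 1
32 → none → 0
Sum: 0 + 1 + 0 + 0 + 0 + 1 + 0 + 1 + 0 = 3

3 inversions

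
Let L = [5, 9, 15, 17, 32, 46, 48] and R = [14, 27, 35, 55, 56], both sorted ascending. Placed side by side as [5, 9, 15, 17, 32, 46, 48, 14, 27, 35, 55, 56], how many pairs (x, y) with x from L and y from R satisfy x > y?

Count, for every r in R, how many entries of L exceed r:
r = 14: 15, 17, 32, 46, 48 → 5
r = 27: 32, 46, 48 → 3
r = 35: 46, 48 → 2
r = 55: none → 0
r = 56: none → 0
Cross-inversions: 5 + 3 + 2 + 0 + 0 = 10

10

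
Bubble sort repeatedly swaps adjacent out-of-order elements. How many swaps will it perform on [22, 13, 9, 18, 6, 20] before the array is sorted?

Each adjacent swap fixes exactly one inversion, so the minimum swap count equals the number of inversions.
Count inversions — for each element, later elements that are smaller:
22: 13, 9, 18, 6, 20 → 5
13: 9, 6 → 2
9: 6 → 1
18: 6 → 1
6: none → 0
20: none → 0
Total inversions: 5 + 2 + 1 + 1 + 0 + 0 = 9

9 swaps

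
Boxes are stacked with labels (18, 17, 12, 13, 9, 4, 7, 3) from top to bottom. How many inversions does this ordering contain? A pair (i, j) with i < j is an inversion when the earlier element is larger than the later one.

Sweep left to right; for each value list the smaller values that follow it:
18: 7
17: 6
12: 4
13: 4
9: 3
4: 1
7: 1
3: 0
Sum: 7 + 6 + 4 + 4 + 3 + 1 + 1 + 0 = 26

26 out-of-order pairs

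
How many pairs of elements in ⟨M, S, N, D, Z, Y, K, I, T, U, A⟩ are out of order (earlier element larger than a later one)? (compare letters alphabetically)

30

Element-by-element contributions:
M → D, K, I, A → 4
S → N, D, K, I, A → 5
N → D, K, I, A → 4
D → A → 1
Z → Y, K, I, T, U, A → 6
Y → K, I, T, U, A → 5
K → I, A → 2
I → A → 1
T → A → 1
U → A → 1
A → none → 0
Sum: 4 + 5 + 4 + 1 + 6 + 5 + 2 + 1 + 1 + 1 + 0 = 30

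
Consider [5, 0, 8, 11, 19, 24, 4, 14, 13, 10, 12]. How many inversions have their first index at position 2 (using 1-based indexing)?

The element at index 2 is 0.
Elements after it: 8, 11, 19, 24, 4, 14, 13, 10, 12
None of them are smaller than 0.

0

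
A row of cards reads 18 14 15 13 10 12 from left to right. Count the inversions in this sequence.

Inversions: 13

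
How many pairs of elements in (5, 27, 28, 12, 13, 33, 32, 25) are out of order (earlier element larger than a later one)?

9 out-of-order pairs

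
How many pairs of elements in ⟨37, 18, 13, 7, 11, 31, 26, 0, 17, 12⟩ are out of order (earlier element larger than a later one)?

29

Sweep left to right; for each value list the smaller values that follow it:
37 → 18, 13, 7, 11, 31, 26, 0, 17, 12 → 9
18 → 13, 7, 11, 0, 17, 12 → 6
13 → 7, 11, 0, 12 → 4
7 → 0 → 1
11 → 0 → 1
31 → 26, 0, 17, 12 → 4
26 → 0, 17, 12 → 3
0 → none → 0
17 → 12 → 1
12 → none → 0
Sum: 9 + 6 + 4 + 1 + 1 + 4 + 3 + 0 + 1 + 0 = 29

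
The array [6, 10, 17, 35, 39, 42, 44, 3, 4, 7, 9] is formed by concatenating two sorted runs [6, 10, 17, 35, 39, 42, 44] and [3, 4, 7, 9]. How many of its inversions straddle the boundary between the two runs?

Cross-inversions: 26

For each element r of the right run, count left-run elements greater than r:
r = 3: 6, 10, 17, 35, 39, 42, 44 → 7
r = 4: 6, 10, 17, 35, 39, 42, 44 → 7
r = 7: 10, 17, 35, 39, 42, 44 → 6
r = 9: 10, 17, 35, 39, 42, 44 → 6
Cross-inversions: 7 + 7 + 6 + 6 = 26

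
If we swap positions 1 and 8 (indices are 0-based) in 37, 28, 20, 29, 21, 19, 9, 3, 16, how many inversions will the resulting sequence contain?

Inversions: 24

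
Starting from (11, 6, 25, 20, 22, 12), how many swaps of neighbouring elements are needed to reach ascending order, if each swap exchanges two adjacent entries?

The minimum number of adjacent swaps to sort an array equals its inversion count, since every such swap removes exactly one inversion.
Count inversions — for each element, later elements that are smaller:
11: 6 → 1
6: none → 0
25: 20, 22, 12 → 3
20: 12 → 1
22: 12 → 1
12: none → 0
Total inversions: 1 + 0 + 3 + 1 + 1 + 0 = 6

There are 6 swaps.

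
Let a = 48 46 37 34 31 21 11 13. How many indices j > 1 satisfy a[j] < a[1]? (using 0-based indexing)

6

The element at index 1 is 46.
Elements after it: 37, 34, 31, 21, 11, 13
Those smaller than 46: 37, 34, 31, 21, 11, 13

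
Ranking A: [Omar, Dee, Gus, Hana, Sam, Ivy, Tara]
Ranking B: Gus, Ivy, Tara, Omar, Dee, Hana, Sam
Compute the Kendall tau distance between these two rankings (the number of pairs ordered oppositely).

10

Assign each item its position (1..7) in the first ordering, then rewrite the second ordering as that position sequence:
positions: Omar→1, Dee→2, Gus→3, Hana→4, Sam→5, Ivy→6, Tara→7
second ordering as positions: [3, 6, 7, 1, 2, 4, 5]
Discordant pairs = inversions in this position sequence.
3: 1, 2 → 2
6: 1, 2, 4, 5 → 4
7: 1, 2, 4, 5 → 4
1: 0
2: 0
4: 0
5: 0
Total: 2 + 4 + 4 + 0 + 0 + 0 + 0 = 10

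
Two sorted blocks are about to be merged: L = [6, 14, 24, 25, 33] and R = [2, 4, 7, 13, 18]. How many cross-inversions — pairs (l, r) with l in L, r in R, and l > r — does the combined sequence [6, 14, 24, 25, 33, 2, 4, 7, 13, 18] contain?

Count, for every r in R, how many entries of L exceed r:
r = 2: 6, 14, 24, 25, 33 → 5
r = 4: 6, 14, 24, 25, 33 → 5
r = 7: 14, 24, 25, 33 → 4
r = 13: 14, 24, 25, 33 → 4
r = 18: 24, 25, 33 → 3
Cross-inversions: 5 + 5 + 4 + 4 + 3 = 21

There are 21 cross-inversions.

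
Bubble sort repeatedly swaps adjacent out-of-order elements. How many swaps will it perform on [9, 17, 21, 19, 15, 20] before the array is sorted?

Each adjacent swap fixes exactly one inversion, so the minimum swap count equals the number of inversions.
Count inversions — for each element, later elements that are smaller:
9: none → 0
17: 15 → 1
21: 19, 15, 20 → 3
19: 15 → 1
15: none → 0
20: none → 0
Total inversions: 0 + 1 + 3 + 1 + 0 + 0 = 5

There are 5 swaps.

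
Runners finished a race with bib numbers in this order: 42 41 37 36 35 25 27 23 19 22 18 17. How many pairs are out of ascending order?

64 out-of-order pairs

For each element, count later entries that are smaller:
42 → 41, 37, 36, 35, 25, 27, 23, 19, 22, 18, 17 → 11
41 → 37, 36, 35, 25, 27, 23, 19, 22, 18, 17 → 10
37 → 36, 35, 25, 27, 23, 19, 22, 18, 17 → 9
36 → 35, 25, 27, 23, 19, 22, 18, 17 → 8
35 → 25, 27, 23, 19, 22, 18, 17 → 7
25 → 23, 19, 22, 18, 17 → 5
27 → 23, 19, 22, 18, 17 → 5
23 → 19, 22, 18, 17 → 4
19 → 18, 17 → 2
22 → 18, 17 → 2
18 → 17 → 1
17 → none → 0
Sum: 11 + 10 + 9 + 8 + 7 + 5 + 5 + 4 + 2 + 2 + 1 + 0 = 64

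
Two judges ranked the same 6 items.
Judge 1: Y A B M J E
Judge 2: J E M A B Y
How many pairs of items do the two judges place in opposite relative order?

13

Assign each item its position (1..6) in the first ordering, then rewrite the second ordering as that position sequence:
positions: Y→1, A→2, B→3, M→4, J→5, E→6
second ordering as positions: [5, 6, 4, 2, 3, 1]
Discordant pairs = inversions in this position sequence.
5: 4, 2, 3, 1 → 4
6: 4, 2, 3, 1 → 4
4: 2, 3, 1 → 3
2: 1 → 1
3: 1 → 1
1: 0
Total: 4 + 4 + 3 + 1 + 1 + 0 = 13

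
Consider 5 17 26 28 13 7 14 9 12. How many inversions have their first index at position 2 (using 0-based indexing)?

5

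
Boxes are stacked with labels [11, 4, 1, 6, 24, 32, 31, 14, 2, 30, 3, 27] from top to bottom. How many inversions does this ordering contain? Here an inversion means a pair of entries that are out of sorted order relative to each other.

28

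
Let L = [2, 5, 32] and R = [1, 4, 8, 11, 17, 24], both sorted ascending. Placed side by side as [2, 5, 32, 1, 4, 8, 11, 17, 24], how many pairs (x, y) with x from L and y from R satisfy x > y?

There are 9 split inversions.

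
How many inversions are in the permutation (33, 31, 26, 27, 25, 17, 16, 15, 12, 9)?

44

Element-by-element contributions:
33: 9
31: 8
26: 6
27: 6
25: 5
17: 4
16: 3
15: 2
12: 1
9: 0
Sum: 9 + 8 + 6 + 6 + 5 + 4 + 3 + 2 + 1 + 0 = 44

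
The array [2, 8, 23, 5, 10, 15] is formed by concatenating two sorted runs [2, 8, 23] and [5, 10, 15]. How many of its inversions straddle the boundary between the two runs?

4 cross-inversions

For each element r of the right run, count left-run elements greater than r:
r = 5: 8, 23 → 2
r = 10: 23 → 1
r = 15: 23 → 1
Cross-inversions: 2 + 1 + 1 = 4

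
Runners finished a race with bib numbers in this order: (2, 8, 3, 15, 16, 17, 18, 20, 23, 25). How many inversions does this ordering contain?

For each element, count later entries that are smaller:
2: 0
8: 1
3: 0
15: 0
16: 0
17: 0
18: 0
20: 0
23: 0
25: 0
Sum: 0 + 1 + 0 + 0 + 0 + 0 + 0 + 0 + 0 + 0 = 1

There is 1 inversion.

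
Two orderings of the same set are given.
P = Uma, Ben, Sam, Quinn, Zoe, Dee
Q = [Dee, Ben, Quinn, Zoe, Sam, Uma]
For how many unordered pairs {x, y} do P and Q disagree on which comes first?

11 disagreeing pairs

Assign each item its position (1..6) in the first ordering, then rewrite the second ordering as that position sequence:
positions: Uma→1, Ben→2, Sam→3, Quinn→4, Zoe→5, Dee→6
second ordering as positions: [6, 2, 4, 5, 3, 1]
Discordant pairs = inversions in this position sequence.
6: 2, 4, 5, 3, 1 → 5
2: 1 → 1
4: 3, 1 → 2
5: 3, 1 → 2
3: 1 → 1
1: 0
Total: 5 + 1 + 2 + 2 + 1 + 0 = 11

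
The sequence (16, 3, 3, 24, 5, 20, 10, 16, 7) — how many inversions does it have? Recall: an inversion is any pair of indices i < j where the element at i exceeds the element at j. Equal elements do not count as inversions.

15

Element-by-element contributions:
16 → 3, 3, 5, 10, 7 → 5
3 → none → 0
3 → none → 0
24 → 5, 20, 10, 16, 7 → 5
5 → none → 0
20 → 10, 16, 7 → 3
10 → 7 → 1
16 → 7 → 1
7 → none → 0
Sum: 5 + 0 + 0 + 5 + 0 + 3 + 1 + 1 + 0 = 15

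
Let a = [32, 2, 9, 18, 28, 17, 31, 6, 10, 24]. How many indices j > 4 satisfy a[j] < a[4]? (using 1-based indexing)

3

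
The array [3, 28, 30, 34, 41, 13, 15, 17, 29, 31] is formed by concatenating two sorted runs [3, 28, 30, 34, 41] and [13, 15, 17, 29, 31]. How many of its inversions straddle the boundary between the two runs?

Count, for every r in R, how many entries of L exceed r:
r = 13: 28, 30, 34, 41 → 4
r = 15: 28, 30, 34, 41 → 4
r = 17: 28, 30, 34, 41 → 4
r = 29: 30, 34, 41 → 3
r = 31: 34, 41 → 2
Cross-inversions: 4 + 4 + 4 + 3 + 2 = 17

Cross-inversions: 17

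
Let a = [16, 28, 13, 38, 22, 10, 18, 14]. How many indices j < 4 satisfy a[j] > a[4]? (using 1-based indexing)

0

The element at index 4 is 38.
Elements before it: 16, 28, 13
None of them are larger than 38.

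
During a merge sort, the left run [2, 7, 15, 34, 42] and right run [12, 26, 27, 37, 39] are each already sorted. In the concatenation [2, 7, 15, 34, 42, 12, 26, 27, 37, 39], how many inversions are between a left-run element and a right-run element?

9 split inversions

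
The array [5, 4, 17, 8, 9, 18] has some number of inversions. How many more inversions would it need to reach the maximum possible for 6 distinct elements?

Maximum inversions for 6 distinct elements is C(6, 2) = 6·5/2 = 15.
Current inversions — for each element, count later smaller elements:
5: 1
4: 0
17: 2
8: 0
9: 0
18: 0
Current total: 1 + 0 + 2 + 0 + 0 + 0 = 3
Shortfall: 15 − 3 = 12

12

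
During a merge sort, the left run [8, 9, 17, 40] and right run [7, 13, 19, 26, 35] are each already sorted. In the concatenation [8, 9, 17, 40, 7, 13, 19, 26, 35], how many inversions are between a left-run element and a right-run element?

9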